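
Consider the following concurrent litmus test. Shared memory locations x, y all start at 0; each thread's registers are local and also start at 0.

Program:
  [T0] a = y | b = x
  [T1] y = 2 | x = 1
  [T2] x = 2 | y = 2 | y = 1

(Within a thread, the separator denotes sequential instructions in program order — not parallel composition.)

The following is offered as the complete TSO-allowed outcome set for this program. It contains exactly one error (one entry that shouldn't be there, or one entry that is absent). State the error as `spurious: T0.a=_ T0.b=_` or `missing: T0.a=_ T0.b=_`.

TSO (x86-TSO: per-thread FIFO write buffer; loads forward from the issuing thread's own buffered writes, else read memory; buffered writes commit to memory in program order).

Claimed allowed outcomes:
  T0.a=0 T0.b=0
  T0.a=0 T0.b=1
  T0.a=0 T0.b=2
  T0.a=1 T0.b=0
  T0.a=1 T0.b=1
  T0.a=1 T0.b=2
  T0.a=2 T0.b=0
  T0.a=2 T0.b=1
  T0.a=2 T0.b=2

outcome vector order: (T0.a,T0.b)
under TSO → 00, 01, 02, 11, 12, 20, 21, 22
claimed∖TSO = {10}

spurious: T0.a=1 T0.b=0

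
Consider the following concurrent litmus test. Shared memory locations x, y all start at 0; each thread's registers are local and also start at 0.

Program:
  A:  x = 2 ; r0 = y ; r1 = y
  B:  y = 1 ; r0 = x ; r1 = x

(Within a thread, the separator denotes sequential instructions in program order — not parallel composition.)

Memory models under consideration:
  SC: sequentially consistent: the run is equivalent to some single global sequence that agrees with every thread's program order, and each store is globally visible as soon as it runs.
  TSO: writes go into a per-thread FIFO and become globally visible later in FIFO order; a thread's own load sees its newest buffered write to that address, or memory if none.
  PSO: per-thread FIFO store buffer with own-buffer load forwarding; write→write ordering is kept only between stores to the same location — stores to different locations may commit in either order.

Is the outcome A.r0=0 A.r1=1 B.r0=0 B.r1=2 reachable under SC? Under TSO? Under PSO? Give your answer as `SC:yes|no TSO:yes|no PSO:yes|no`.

SC:no TSO:yes PSO:yes

outcome vector order: (A.r0,A.r1,B.r0,B.r1)
[SC] allowed = {0/0/2/2; 0/1/2/2; 1/1/0/0; 1/1/0/2; 1/1/2/2}
[TSO] allowed = {0/0/0/0; 0/0/0/2; 0/0/2/2; 0/1/0/0; 0/1/0/2; 0/1/2/2; 1/1/0/0; 1/1/0/2; 1/1/2/2}
[PSO] allowed = {0/0/0/0; 0/0/0/2; 0/0/2/2; 0/1/0/0; 0/1/0/2; 0/1/2/2; 1/1/0/0; 1/1/0/2; 1/1/2/2}
target 0/1/0/2 ∈ {TSO,PSO}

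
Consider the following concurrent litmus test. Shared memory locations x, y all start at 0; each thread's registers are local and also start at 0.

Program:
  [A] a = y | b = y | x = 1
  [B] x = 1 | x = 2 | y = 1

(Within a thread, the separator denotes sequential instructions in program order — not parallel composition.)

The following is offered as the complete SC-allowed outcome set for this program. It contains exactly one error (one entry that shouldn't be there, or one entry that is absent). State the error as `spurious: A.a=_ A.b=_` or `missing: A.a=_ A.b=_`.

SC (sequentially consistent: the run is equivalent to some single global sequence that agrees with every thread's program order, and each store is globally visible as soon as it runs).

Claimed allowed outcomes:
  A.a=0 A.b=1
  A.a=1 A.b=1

outcome vector order: (A.a,A.b)
[SC] allowed = {0/0 0/1 1/1}
SC∖claimed = {0/0}

missing: A.a=0 A.b=0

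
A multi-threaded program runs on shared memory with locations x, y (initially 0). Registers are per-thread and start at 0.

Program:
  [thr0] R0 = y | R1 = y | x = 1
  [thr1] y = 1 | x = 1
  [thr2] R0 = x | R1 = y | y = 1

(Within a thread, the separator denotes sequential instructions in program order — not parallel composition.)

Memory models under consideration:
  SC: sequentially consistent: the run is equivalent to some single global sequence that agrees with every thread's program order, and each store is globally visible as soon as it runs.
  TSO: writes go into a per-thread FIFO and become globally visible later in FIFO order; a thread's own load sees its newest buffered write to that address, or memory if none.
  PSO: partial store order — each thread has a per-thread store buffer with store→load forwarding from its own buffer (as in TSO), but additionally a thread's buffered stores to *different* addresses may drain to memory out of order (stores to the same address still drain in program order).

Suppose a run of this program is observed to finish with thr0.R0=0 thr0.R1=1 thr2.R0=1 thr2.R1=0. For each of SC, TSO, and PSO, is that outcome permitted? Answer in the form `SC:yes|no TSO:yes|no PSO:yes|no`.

outcome vector order: (thr0.R0,thr0.R1,thr2.R0,thr2.R1)
[SC] allowed = {(0,0,0,0); (0,0,0,1); (0,0,1,0); (0,0,1,1); (0,1,0,0); (0,1,0,1); (0,1,1,1); (1,1,0,0); (1,1,0,1); (1,1,1,1)}
[TSO] allowed = {(0,0,0,0); (0,0,0,1); (0,0,1,0); (0,0,1,1); (0,1,0,0); (0,1,0,1); (0,1,1,1); (1,1,0,0); (1,1,0,1); (1,1,1,1)}
[PSO] allowed = {(0,0,0,0); (0,0,0,1); (0,0,1,0); (0,0,1,1); (0,1,0,0); (0,1,0,1); (0,1,1,0); (0,1,1,1); (1,1,0,0); (1,1,0,1); (1,1,1,0); (1,1,1,1)}
target (0,1,1,0) ∈ {PSO}

SC:no TSO:no PSO:yes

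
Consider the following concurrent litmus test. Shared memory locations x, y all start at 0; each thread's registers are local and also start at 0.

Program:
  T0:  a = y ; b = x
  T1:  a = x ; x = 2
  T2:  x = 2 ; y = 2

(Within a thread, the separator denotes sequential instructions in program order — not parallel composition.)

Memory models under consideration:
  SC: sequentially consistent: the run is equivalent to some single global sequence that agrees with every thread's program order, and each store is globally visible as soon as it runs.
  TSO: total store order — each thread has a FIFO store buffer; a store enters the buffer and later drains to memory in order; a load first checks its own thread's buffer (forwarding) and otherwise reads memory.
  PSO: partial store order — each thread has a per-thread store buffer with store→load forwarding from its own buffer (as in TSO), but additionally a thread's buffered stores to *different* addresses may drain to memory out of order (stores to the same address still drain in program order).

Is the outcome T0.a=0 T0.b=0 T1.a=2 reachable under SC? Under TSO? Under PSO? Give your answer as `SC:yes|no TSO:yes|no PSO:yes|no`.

outcome vector order: (T0.a,T0.b,T1.a)
SC (6): (0,0,0) (0,0,2) (0,2,0) (0,2,2) (2,2,0) (2,2,2)
TSO (6): (0,0,0) (0,0,2) (0,2,0) (0,2,2) (2,2,0) (2,2,2)
PSO (8): (0,0,0) (0,0,2) (0,2,0) (0,2,2) (2,0,0) (2,0,2) (2,2,0) (2,2,2)
target (0,0,2) ∈ {SC,TSO,PSO}

SC:yes TSO:yes PSO:yes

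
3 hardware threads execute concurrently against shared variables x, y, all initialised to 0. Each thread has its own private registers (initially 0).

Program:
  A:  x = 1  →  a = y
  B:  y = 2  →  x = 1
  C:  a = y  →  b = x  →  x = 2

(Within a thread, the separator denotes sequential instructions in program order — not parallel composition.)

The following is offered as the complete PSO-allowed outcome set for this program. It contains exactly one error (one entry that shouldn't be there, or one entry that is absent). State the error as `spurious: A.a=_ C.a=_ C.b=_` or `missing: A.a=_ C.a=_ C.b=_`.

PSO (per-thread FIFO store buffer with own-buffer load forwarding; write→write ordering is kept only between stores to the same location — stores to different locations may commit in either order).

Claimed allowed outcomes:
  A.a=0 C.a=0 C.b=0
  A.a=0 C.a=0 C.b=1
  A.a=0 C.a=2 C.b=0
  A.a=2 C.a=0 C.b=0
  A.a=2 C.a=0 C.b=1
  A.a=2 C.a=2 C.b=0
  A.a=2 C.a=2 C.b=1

missing: A.a=0 C.a=2 C.b=1

outcome vector order: (A.a,C.a,C.b)
under PSO → (0,0,0); (0,0,1); (0,2,0); (0,2,1); (2,0,0); (2,0,1); (2,2,0); (2,2,1)
PSO∖claimed = {(0,2,1)}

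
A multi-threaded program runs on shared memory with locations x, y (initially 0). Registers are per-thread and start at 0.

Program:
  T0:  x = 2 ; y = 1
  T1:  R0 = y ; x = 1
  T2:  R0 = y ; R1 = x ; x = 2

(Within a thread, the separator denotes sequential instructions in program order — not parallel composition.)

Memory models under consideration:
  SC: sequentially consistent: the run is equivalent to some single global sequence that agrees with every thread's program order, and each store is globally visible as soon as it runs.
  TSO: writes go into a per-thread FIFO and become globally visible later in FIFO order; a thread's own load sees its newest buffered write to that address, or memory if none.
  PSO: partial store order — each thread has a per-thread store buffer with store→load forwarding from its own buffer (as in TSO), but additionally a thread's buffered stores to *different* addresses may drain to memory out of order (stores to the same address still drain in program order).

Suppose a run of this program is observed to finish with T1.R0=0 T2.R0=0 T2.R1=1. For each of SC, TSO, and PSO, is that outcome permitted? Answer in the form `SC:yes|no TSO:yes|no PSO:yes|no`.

SC:yes TSO:yes PSO:yes

outcome vector order: (T1.R0,T2.R0,T2.R1)
SC (10): 000 001 002 011 012 100 101 102 111 112
TSO (10): 000 001 002 011 012 100 101 102 111 112
PSO (12): 000 001 002 010 011 012 100 101 102 110 111 112
target 001 ∈ {SC,TSO,PSO}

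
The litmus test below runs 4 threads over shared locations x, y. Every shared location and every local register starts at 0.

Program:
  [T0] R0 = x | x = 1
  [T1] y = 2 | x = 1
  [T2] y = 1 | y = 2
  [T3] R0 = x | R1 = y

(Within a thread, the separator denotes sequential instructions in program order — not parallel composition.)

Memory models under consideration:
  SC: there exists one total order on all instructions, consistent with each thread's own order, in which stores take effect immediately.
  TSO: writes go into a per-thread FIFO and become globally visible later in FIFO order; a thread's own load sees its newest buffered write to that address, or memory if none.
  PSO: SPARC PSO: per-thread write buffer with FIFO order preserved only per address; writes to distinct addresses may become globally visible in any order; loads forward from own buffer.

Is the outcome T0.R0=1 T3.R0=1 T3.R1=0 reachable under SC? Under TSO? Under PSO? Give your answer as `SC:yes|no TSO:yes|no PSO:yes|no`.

outcome vector order: (T0.R0,T3.R0,T3.R1)
SC (11): 000; 001; 002; 010; 011; 012; 100; 101; 102; 111; 112
TSO (11): 000; 001; 002; 010; 011; 012; 100; 101; 102; 111; 112
PSO (12): 000; 001; 002; 010; 011; 012; 100; 101; 102; 110; 111; 112
target 110 ∈ {PSO}

SC:no TSO:no PSO:yes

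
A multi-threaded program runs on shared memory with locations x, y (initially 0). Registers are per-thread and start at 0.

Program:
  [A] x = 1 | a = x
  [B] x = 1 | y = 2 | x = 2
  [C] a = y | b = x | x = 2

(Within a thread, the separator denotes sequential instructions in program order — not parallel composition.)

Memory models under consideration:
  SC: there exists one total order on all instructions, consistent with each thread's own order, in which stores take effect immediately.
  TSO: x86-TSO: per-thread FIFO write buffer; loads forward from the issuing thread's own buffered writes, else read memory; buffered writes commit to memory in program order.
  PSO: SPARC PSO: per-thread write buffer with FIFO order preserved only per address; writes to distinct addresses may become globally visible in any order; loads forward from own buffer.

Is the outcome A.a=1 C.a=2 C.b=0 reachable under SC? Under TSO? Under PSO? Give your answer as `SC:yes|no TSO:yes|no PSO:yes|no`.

outcome vector order: (A.a,C.a,C.b)
[SC] allowed = {<1 0 0> <1 0 1> <1 0 2> <1 2 1> <1 2 2> <2 0 0> <2 0 1> <2 0 2> <2 2 1> <2 2 2>}
[TSO] allowed = {<1 0 0> <1 0 1> <1 0 2> <1 2 1> <1 2 2> <2 0 0> <2 0 1> <2 0 2> <2 2 1> <2 2 2>}
[PSO] allowed = {<1 0 0> <1 0 1> <1 0 2> <1 2 0> <1 2 1> <1 2 2> <2 0 0> <2 0 1> <2 0 2> <2 2 0> <2 2 1> <2 2 2>}
target <1 2 0> ∈ {PSO}

SC:no TSO:no PSO:yes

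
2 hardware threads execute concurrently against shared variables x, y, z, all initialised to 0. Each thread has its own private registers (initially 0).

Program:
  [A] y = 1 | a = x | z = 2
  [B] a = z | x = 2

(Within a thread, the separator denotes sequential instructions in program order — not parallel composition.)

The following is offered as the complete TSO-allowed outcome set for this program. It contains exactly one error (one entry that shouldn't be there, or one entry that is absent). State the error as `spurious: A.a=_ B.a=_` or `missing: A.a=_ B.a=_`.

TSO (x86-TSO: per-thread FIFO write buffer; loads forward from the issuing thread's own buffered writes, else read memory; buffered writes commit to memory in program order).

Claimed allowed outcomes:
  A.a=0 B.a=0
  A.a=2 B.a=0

outcome vector order: (A.a,B.a)
under TSO → 0/0 0/2 2/0
TSO∖claimed = {0/2}

missing: A.a=0 B.a=2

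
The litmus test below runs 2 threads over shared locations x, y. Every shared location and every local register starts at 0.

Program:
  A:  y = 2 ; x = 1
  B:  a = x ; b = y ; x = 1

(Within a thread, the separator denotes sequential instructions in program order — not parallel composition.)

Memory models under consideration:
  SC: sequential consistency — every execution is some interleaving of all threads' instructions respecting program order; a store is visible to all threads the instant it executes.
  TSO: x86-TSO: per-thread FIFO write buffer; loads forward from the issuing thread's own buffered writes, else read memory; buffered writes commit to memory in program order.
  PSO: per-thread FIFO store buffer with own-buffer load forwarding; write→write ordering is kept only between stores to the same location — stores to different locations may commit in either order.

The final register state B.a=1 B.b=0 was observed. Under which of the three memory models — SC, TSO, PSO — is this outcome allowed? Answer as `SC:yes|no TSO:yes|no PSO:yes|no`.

SC:no TSO:no PSO:yes

outcome vector order: (B.a,B.b)
under SC → (0,0); (0,2); (1,2)
under TSO → (0,0); (0,2); (1,2)
under PSO → (0,0); (0,2); (1,0); (1,2)
target (1,0) ∈ {PSO}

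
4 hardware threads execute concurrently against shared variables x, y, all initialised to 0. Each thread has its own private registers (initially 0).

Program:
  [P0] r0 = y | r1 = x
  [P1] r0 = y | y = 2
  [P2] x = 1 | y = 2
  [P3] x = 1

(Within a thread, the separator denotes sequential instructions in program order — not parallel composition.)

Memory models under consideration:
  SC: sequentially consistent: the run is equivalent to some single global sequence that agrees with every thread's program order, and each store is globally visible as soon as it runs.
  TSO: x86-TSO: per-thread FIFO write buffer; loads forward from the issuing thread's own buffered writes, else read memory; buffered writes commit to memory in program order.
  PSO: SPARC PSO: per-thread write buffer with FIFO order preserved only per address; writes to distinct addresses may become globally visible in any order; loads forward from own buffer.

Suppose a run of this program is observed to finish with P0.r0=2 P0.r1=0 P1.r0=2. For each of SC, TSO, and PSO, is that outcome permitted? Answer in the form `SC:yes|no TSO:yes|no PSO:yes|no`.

SC:no TSO:no PSO:yes

outcome vector order: (P0.r0,P0.r1,P1.r0)
under SC → (0,0,0), (0,0,2), (0,1,0), (0,1,2), (2,0,0), (2,1,0), (2,1,2)
under TSO → (0,0,0), (0,0,2), (0,1,0), (0,1,2), (2,0,0), (2,1,0), (2,1,2)
under PSO → (0,0,0), (0,0,2), (0,1,0), (0,1,2), (2,0,0), (2,0,2), (2,1,0), (2,1,2)
target (2,0,2) ∈ {PSO}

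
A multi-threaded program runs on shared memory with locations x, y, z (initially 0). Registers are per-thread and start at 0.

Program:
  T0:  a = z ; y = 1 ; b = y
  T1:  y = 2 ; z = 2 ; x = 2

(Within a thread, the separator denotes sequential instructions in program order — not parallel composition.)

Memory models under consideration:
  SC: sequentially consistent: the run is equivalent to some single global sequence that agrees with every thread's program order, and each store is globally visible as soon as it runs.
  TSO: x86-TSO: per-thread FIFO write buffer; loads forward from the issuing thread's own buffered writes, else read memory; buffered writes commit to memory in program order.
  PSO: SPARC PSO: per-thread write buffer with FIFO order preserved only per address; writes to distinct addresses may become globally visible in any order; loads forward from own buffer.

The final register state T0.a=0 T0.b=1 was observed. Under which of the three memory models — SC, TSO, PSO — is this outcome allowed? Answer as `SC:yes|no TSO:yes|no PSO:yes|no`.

outcome vector order: (T0.a,T0.b)
[SC] allowed = {<0 1> <0 2> <2 1>}
[TSO] allowed = {<0 1> <0 2> <2 1>}
[PSO] allowed = {<0 1> <0 2> <2 1> <2 2>}
target <0 1> ∈ {SC,TSO,PSO}

SC:yes TSO:yes PSO:yes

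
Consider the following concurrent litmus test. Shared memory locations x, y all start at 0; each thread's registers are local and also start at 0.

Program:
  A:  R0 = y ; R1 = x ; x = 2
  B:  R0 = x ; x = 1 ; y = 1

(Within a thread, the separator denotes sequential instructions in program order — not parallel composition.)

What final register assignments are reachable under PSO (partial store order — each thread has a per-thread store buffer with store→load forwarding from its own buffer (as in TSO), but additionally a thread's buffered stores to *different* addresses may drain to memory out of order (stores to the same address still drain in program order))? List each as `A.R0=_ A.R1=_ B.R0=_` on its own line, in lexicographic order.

outcome vector order: (A.R0,A.R1,B.R0)
|PSO outcomes| = 5

A.R0=0 A.R1=0 B.R0=0
A.R0=0 A.R1=0 B.R0=2
A.R0=0 A.R1=1 B.R0=0
A.R0=1 A.R1=0 B.R0=0
A.R0=1 A.R1=1 B.R0=0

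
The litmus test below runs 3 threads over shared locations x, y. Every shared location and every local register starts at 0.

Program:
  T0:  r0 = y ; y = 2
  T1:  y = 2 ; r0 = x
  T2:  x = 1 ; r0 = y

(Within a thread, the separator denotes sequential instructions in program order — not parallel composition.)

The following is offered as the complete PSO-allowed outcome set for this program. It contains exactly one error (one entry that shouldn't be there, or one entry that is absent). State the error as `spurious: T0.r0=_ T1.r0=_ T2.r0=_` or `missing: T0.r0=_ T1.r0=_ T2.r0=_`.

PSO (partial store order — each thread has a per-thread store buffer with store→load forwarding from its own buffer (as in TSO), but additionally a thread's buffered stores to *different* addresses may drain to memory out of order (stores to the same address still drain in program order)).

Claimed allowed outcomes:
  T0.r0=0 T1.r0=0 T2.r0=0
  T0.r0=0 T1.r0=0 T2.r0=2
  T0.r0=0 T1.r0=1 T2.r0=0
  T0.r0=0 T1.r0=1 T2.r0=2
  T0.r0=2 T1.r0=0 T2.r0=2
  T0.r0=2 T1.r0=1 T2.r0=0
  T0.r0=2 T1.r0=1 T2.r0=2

outcome vector order: (T0.r0,T1.r0,T2.r0)
[PSO] allowed = {(0,0,0), (0,0,2), (0,1,0), (0,1,2), (2,0,0), (2,0,2), (2,1,0), (2,1,2)}
PSO∖claimed = {(2,0,0)}

missing: T0.r0=2 T1.r0=0 T2.r0=0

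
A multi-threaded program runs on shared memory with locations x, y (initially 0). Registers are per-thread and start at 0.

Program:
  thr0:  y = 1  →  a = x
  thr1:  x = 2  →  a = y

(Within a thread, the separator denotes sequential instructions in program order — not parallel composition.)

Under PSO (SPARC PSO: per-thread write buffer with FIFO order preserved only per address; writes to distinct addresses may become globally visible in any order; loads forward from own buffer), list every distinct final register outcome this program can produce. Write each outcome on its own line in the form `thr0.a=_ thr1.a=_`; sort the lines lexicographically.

outcome vector order: (thr0.a,thr1.a)
|PSO outcomes| = 4

thr0.a=0 thr1.a=0
thr0.a=0 thr1.a=1
thr0.a=2 thr1.a=0
thr0.a=2 thr1.a=1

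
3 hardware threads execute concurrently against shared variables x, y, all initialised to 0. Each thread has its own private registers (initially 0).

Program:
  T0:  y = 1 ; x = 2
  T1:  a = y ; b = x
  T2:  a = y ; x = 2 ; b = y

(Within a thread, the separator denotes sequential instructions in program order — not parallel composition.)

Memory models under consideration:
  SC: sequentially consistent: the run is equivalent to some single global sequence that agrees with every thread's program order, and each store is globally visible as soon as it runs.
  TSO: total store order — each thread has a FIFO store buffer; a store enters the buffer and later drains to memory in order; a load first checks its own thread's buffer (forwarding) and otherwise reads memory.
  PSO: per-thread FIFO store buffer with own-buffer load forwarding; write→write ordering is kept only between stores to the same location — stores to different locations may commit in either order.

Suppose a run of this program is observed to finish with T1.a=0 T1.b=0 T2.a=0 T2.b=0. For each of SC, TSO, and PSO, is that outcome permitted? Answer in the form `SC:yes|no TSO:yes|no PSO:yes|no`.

SC:yes TSO:yes PSO:yes

outcome vector order: (T1.a,T1.b,T2.a,T2.b)
[SC] allowed = {0/0/0/0, 0/0/0/1, 0/0/1/1, 0/2/0/0, 0/2/0/1, 0/2/1/1, 1/0/0/1, 1/0/1/1, 1/2/0/0, 1/2/0/1, 1/2/1/1}
[TSO] allowed = {0/0/0/0, 0/0/0/1, 0/0/1/1, 0/2/0/0, 0/2/0/1, 0/2/1/1, 1/0/0/0, 1/0/0/1, 1/0/1/1, 1/2/0/0, 1/2/0/1, 1/2/1/1}
[PSO] allowed = {0/0/0/0, 0/0/0/1, 0/0/1/1, 0/2/0/0, 0/2/0/1, 0/2/1/1, 1/0/0/0, 1/0/0/1, 1/0/1/1, 1/2/0/0, 1/2/0/1, 1/2/1/1}
target 0/0/0/0 ∈ {SC,TSO,PSO}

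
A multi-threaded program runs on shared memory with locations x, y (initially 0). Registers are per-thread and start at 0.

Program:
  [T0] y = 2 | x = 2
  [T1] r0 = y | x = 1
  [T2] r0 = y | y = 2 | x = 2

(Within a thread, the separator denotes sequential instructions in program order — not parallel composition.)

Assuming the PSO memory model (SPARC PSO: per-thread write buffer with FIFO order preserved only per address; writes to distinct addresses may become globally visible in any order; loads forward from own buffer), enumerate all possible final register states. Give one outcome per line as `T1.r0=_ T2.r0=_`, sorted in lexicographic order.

outcome vector order: (T1.r0,T2.r0)
|PSO outcomes| = 4

T1.r0=0 T2.r0=0
T1.r0=0 T2.r0=2
T1.r0=2 T2.r0=0
T1.r0=2 T2.r0=2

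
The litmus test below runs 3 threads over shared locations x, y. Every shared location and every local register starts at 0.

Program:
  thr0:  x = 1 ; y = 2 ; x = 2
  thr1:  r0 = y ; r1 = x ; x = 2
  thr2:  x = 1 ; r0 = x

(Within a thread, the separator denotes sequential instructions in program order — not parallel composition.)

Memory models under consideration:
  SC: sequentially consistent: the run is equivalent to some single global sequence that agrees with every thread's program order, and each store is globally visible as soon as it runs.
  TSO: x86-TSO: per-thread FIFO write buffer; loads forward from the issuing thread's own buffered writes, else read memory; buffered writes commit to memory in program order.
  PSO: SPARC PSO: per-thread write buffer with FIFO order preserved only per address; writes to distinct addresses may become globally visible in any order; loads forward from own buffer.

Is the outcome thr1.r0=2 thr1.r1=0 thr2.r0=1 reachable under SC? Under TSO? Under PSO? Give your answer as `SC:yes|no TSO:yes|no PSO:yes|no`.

outcome vector order: (thr1.r0,thr1.r1,thr2.r0)
SC: 10 outcomes — {(0,0,1), (0,0,2), (0,1,1), (0,1,2), (0,2,1), (0,2,2), (2,1,1), (2,1,2), (2,2,1), (2,2,2)}
TSO: 10 outcomes — {(0,0,1), (0,0,2), (0,1,1), (0,1,2), (0,2,1), (0,2,2), (2,1,1), (2,1,2), (2,2,1), (2,2,2)}
PSO: 12 outcomes — {(0,0,1), (0,0,2), (0,1,1), (0,1,2), (0,2,1), (0,2,2), (2,0,1), (2,0,2), (2,1,1), (2,1,2), (2,2,1), (2,2,2)}
target (2,0,1) ∈ {PSO}

SC:no TSO:no PSO:yes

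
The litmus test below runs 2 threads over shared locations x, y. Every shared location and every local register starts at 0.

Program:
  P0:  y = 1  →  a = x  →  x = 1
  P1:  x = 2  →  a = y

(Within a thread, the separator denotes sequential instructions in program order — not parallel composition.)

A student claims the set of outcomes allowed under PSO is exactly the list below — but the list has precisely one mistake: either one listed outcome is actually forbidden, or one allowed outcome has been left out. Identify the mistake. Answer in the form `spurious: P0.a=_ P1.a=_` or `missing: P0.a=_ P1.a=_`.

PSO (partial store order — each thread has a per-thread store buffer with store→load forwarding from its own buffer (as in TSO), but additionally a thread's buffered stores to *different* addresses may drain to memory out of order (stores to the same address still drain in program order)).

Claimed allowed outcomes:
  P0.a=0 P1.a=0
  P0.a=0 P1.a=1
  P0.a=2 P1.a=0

missing: P0.a=2 P1.a=1

outcome vector order: (P0.a,P1.a)
under PSO → <0 0> <0 1> <2 0> <2 1>
PSO∖claimed = {<2 1>}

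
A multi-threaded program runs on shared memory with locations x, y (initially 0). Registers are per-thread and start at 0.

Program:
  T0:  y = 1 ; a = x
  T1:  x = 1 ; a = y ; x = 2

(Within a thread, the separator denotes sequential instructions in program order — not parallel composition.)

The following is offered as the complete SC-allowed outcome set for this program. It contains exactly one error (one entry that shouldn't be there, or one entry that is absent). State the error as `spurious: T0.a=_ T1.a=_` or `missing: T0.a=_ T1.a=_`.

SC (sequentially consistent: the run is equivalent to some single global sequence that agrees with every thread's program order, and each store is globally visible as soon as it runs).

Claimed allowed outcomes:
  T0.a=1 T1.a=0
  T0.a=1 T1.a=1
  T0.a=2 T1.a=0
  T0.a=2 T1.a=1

missing: T0.a=0 T1.a=1

outcome vector order: (T0.a,T1.a)
SC: 5 outcomes — {0/1, 1/0, 1/1, 2/0, 2/1}
SC∖claimed = {0/1}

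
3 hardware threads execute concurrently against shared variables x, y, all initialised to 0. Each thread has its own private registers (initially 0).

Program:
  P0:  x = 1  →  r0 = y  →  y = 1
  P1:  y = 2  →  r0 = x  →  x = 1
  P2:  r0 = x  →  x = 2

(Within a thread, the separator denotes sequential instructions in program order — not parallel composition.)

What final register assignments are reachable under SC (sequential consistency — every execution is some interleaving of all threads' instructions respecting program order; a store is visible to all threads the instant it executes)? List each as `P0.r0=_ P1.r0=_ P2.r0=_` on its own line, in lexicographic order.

P0.r0=0 P1.r0=1 P2.r0=0
P0.r0=0 P1.r0=1 P2.r0=1
P0.r0=0 P1.r0=2 P2.r0=0
P0.r0=0 P1.r0=2 P2.r0=1
P0.r0=2 P1.r0=0 P2.r0=0
P0.r0=2 P1.r0=0 P2.r0=1
P0.r0=2 P1.r0=1 P2.r0=0
P0.r0=2 P1.r0=1 P2.r0=1
P0.r0=2 P1.r0=2 P2.r0=0
P0.r0=2 P1.r0=2 P2.r0=1

outcome vector order: (P0.r0,P1.r0,P2.r0)
|SC outcomes| = 10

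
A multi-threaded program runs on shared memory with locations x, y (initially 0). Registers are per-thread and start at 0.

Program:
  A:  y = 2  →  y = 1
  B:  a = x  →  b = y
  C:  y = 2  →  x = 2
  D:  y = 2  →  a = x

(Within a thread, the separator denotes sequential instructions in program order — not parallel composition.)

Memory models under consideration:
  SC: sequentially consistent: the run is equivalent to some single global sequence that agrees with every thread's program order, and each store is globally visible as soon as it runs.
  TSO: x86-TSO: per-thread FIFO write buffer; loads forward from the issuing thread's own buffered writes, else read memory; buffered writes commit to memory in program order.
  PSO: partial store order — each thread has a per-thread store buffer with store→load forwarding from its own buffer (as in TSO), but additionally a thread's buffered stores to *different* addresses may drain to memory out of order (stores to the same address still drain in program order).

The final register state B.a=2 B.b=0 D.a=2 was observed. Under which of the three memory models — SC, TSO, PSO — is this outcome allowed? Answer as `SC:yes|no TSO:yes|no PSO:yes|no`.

outcome vector order: (B.a,B.b,D.a)
SC (10): <0 0 0> <0 0 2> <0 1 0> <0 1 2> <0 2 0> <0 2 2> <2 1 0> <2 1 2> <2 2 0> <2 2 2>
TSO (10): <0 0 0> <0 0 2> <0 1 0> <0 1 2> <0 2 0> <0 2 2> <2 1 0> <2 1 2> <2 2 0> <2 2 2>
PSO (12): <0 0 0> <0 0 2> <0 1 0> <0 1 2> <0 2 0> <0 2 2> <2 0 0> <2 0 2> <2 1 0> <2 1 2> <2 2 0> <2 2 2>
target <2 0 2> ∈ {PSO}

SC:no TSO:no PSO:yes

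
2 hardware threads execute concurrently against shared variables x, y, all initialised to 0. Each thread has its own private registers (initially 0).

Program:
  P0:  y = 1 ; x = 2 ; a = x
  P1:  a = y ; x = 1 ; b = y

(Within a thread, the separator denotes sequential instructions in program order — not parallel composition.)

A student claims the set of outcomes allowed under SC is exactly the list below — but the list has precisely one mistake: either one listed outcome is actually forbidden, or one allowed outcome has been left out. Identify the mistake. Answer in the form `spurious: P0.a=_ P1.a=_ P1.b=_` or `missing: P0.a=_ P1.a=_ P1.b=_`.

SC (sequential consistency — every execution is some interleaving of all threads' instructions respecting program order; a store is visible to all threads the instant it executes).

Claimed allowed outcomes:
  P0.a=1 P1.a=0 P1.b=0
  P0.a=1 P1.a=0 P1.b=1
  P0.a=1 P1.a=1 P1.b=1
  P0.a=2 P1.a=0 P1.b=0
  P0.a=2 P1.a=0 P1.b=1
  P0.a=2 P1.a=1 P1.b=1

outcome vector order: (P0.a,P1.a,P1.b)
[SC] allowed = {(1,0,1); (1,1,1); (2,0,0); (2,0,1); (2,1,1)}
claimed∖SC = {(1,0,0)}

spurious: P0.a=1 P1.a=0 P1.b=0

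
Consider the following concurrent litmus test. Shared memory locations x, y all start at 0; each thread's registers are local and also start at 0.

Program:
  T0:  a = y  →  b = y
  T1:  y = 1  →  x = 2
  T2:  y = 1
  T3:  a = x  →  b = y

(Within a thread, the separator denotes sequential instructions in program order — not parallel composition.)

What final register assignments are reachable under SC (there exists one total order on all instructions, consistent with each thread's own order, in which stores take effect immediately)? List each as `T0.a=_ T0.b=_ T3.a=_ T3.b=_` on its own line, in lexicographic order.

T0.a=0 T0.b=0 T3.a=0 T3.b=0
T0.a=0 T0.b=0 T3.a=0 T3.b=1
T0.a=0 T0.b=0 T3.a=2 T3.b=1
T0.a=0 T0.b=1 T3.a=0 T3.b=0
T0.a=0 T0.b=1 T3.a=0 T3.b=1
T0.a=0 T0.b=1 T3.a=2 T3.b=1
T0.a=1 T0.b=1 T3.a=0 T3.b=0
T0.a=1 T0.b=1 T3.a=0 T3.b=1
T0.a=1 T0.b=1 T3.a=2 T3.b=1

outcome vector order: (T0.a,T0.b,T3.a,T3.b)
|SC outcomes| = 9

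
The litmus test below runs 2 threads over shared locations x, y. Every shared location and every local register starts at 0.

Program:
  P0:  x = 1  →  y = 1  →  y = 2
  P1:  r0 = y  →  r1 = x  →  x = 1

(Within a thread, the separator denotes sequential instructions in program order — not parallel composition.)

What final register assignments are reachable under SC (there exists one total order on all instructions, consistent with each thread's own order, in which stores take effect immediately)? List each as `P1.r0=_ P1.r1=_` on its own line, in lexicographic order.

outcome vector order: (P1.r0,P1.r1)
|SC outcomes| = 4

P1.r0=0 P1.r1=0
P1.r0=0 P1.r1=1
P1.r0=1 P1.r1=1
P1.r0=2 P1.r1=1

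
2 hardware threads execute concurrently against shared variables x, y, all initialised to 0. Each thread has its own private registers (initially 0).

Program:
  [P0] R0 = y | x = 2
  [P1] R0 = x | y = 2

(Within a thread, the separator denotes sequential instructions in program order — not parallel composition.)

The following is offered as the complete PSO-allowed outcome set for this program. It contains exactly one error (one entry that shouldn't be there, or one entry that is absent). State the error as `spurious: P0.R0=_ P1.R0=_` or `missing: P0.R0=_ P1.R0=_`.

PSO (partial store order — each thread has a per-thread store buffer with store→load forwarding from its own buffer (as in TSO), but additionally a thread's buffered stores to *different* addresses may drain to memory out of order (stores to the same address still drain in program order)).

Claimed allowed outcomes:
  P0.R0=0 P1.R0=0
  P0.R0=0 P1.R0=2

missing: P0.R0=2 P1.R0=0

outcome vector order: (P0.R0,P1.R0)
PSO (3): <0 0>; <0 2>; <2 0>
PSO∖claimed = {<2 0>}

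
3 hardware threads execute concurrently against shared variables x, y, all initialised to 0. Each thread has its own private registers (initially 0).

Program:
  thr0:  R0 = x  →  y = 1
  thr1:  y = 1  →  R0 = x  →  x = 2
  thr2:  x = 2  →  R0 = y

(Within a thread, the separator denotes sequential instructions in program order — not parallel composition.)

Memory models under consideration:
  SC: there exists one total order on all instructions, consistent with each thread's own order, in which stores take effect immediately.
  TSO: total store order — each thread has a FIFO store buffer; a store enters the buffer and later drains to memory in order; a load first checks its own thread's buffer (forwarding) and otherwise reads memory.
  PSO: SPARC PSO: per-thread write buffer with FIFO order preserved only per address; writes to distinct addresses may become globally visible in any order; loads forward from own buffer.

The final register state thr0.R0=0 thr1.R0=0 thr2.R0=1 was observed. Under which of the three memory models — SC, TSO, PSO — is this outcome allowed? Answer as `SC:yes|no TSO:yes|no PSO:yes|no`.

SC:yes TSO:yes PSO:yes

outcome vector order: (thr0.R0,thr1.R0,thr2.R0)
SC: 6 outcomes — {0/0/1; 0/2/0; 0/2/1; 2/0/1; 2/2/0; 2/2/1}
TSO: 8 outcomes — {0/0/0; 0/0/1; 0/2/0; 0/2/1; 2/0/0; 2/0/1; 2/2/0; 2/2/1}
PSO: 8 outcomes — {0/0/0; 0/0/1; 0/2/0; 0/2/1; 2/0/0; 2/0/1; 2/2/0; 2/2/1}
target 0/0/1 ∈ {SC,TSO,PSO}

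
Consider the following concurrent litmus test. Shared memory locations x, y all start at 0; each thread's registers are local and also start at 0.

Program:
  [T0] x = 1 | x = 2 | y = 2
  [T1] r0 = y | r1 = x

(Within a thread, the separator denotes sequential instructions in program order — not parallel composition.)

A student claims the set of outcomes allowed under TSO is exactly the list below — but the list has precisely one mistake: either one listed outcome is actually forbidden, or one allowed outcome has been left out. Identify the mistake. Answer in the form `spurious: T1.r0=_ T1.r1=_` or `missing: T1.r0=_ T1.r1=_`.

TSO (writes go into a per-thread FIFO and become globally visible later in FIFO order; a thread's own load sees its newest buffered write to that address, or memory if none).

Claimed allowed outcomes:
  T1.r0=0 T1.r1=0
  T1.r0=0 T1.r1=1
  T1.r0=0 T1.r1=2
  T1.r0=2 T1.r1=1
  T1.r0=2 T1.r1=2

outcome vector order: (T1.r0,T1.r1)
TSO (4): 0/0 0/1 0/2 2/2
claimed∖TSO = {2/1}

spurious: T1.r0=2 T1.r1=1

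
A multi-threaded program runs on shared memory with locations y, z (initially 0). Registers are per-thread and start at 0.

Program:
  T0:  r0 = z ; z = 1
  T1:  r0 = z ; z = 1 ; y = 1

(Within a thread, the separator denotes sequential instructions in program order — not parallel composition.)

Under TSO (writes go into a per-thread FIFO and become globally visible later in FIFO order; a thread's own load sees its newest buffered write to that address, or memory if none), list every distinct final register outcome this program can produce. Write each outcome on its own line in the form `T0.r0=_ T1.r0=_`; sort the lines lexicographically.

T0.r0=0 T1.r0=0
T0.r0=0 T1.r0=1
T0.r0=1 T1.r0=0

outcome vector order: (T0.r0,T1.r0)
|TSO outcomes| = 3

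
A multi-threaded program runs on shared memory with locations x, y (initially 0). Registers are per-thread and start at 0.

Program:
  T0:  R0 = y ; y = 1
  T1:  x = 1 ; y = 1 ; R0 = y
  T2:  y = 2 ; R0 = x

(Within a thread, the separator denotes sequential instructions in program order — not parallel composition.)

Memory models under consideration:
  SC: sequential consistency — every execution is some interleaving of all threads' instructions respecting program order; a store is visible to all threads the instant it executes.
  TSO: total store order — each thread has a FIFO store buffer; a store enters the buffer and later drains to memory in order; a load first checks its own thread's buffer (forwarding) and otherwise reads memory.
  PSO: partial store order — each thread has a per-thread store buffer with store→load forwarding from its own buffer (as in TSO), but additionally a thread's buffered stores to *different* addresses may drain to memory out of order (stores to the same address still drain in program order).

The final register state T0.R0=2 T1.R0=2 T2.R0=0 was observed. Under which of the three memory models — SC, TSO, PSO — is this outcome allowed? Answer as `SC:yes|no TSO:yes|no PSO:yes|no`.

SC:no TSO:yes PSO:yes

outcome vector order: (T0.R0,T1.R0,T2.R0)
[SC] allowed = {(0,1,0); (0,1,1); (0,2,1); (1,1,0); (1,1,1); (1,2,1); (2,1,0); (2,1,1); (2,2,1)}
[TSO] allowed = {(0,1,0); (0,1,1); (0,2,0); (0,2,1); (1,1,0); (1,1,1); (1,2,0); (1,2,1); (2,1,0); (2,1,1); (2,2,0); (2,2,1)}
[PSO] allowed = {(0,1,0); (0,1,1); (0,2,0); (0,2,1); (1,1,0); (1,1,1); (1,2,0); (1,2,1); (2,1,0); (2,1,1); (2,2,0); (2,2,1)}
target (2,2,0) ∈ {TSO,PSO}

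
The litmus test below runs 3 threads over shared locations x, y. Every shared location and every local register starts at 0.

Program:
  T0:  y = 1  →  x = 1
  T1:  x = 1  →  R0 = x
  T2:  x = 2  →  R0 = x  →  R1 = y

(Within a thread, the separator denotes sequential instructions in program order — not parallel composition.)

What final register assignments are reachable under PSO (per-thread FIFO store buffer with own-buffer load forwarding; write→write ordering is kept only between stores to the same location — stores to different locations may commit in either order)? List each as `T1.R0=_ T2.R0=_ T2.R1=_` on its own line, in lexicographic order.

outcome vector order: (T1.R0,T2.R0,T2.R1)
|PSO outcomes| = 8

T1.R0=1 T2.R0=1 T2.R1=0
T1.R0=1 T2.R0=1 T2.R1=1
T1.R0=1 T2.R0=2 T2.R1=0
T1.R0=1 T2.R0=2 T2.R1=1
T1.R0=2 T2.R0=1 T2.R1=0
T1.R0=2 T2.R0=1 T2.R1=1
T1.R0=2 T2.R0=2 T2.R1=0
T1.R0=2 T2.R0=2 T2.R1=1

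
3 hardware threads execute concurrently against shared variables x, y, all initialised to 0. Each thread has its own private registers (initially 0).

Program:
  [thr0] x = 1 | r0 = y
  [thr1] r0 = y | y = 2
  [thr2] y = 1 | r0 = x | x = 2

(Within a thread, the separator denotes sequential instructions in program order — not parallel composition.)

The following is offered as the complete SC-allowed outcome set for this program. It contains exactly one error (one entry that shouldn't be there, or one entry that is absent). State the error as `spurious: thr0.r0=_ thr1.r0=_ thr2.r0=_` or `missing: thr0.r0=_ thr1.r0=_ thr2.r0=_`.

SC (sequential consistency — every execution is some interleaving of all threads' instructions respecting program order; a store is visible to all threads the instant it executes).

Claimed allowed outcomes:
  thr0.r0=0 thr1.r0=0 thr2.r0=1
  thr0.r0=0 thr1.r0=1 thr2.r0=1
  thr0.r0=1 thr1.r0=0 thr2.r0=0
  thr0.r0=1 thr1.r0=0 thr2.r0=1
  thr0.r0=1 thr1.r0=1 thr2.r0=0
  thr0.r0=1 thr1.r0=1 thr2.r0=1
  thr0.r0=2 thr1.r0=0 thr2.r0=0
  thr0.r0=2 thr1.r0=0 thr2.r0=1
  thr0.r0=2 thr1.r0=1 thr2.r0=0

missing: thr0.r0=2 thr1.r0=1 thr2.r0=1

outcome vector order: (thr0.r0,thr1.r0,thr2.r0)
[SC] allowed = {0/0/1 0/1/1 1/0/0 1/0/1 1/1/0 1/1/1 2/0/0 2/0/1 2/1/0 2/1/1}
SC∖claimed = {2/1/1}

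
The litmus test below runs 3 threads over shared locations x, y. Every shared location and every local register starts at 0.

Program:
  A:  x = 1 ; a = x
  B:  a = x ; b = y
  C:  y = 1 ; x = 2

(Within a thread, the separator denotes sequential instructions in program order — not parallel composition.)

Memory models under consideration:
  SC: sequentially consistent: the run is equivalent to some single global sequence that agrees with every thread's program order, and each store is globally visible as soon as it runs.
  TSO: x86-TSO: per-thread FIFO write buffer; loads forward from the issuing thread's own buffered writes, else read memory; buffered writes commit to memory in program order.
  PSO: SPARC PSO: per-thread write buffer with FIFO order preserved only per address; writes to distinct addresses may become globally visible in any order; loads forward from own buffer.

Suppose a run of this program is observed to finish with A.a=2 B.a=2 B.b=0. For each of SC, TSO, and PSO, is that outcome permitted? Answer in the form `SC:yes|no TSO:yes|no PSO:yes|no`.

outcome vector order: (A.a,B.a,B.b)
SC: 10 outcomes — {(1,0,0), (1,0,1), (1,1,0), (1,1,1), (1,2,1), (2,0,0), (2,0,1), (2,1,0), (2,1,1), (2,2,1)}
TSO: 10 outcomes — {(1,0,0), (1,0,1), (1,1,0), (1,1,1), (1,2,1), (2,0,0), (2,0,1), (2,1,0), (2,1,1), (2,2,1)}
PSO: 12 outcomes — {(1,0,0), (1,0,1), (1,1,0), (1,1,1), (1,2,0), (1,2,1), (2,0,0), (2,0,1), (2,1,0), (2,1,1), (2,2,0), (2,2,1)}
target (2,2,0) ∈ {PSO}

SC:no TSO:no PSO:yes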